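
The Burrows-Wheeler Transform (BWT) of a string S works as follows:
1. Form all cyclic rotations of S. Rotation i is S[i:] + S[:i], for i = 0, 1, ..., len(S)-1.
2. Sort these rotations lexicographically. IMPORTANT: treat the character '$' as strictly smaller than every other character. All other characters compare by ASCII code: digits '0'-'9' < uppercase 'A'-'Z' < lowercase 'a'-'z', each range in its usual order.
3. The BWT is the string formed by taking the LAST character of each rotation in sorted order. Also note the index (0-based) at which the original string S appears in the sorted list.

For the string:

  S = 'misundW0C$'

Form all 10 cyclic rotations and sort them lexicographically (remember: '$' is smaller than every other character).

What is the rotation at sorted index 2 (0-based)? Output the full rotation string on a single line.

Answer: C$misundW0

Derivation:
All 10 rotations (rotation i = S[i:]+S[:i]):
  rot[0] = misundW0C$
  rot[1] = isundW0C$m
  rot[2] = sundW0C$mi
  rot[3] = undW0C$mis
  rot[4] = ndW0C$misu
  rot[5] = dW0C$misun
  rot[6] = W0C$misund
  rot[7] = 0C$misundW
  rot[8] = C$misundW0
  rot[9] = $misundW0C
Sorted (with $ < everything):
  sorted[0] = $misundW0C
  sorted[1] = 0C$misundW
  sorted[2] = C$misundW0
  sorted[3] = W0C$misund
  sorted[4] = dW0C$misun
  sorted[5] = isundW0C$m
  sorted[6] = misundW0C$
  sorted[7] = ndW0C$misu
  sorted[8] = sundW0C$mi
  sorted[9] = undW0C$mis
sorted[2] = C$misundW0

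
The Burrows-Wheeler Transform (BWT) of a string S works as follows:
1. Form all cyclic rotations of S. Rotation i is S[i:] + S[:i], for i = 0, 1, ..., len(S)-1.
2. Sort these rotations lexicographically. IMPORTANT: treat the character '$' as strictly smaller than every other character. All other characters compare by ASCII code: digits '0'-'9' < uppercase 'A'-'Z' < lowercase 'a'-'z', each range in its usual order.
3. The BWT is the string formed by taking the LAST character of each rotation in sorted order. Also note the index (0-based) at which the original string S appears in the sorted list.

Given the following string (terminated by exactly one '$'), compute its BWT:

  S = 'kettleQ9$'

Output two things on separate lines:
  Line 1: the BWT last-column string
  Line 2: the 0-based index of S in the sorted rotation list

Answer: 9Qelk$tte
5

Derivation:
All 9 rotations (rotation i = S[i:]+S[:i]):
  rot[0] = kettleQ9$
  rot[1] = ettleQ9$k
  rot[2] = ttleQ9$ke
  rot[3] = tleQ9$ket
  rot[4] = leQ9$kett
  rot[5] = eQ9$kettl
  rot[6] = Q9$kettle
  rot[7] = 9$kettleQ
  rot[8] = $kettleQ9
Sorted (with $ < everything):
  sorted[0] = $kettleQ9  (last char: '9')
  sorted[1] = 9$kettleQ  (last char: 'Q')
  sorted[2] = Q9$kettle  (last char: 'e')
  sorted[3] = eQ9$kettl  (last char: 'l')
  sorted[4] = ettleQ9$k  (last char: 'k')
  sorted[5] = kettleQ9$  (last char: '$')
  sorted[6] = leQ9$kett  (last char: 't')
  sorted[7] = tleQ9$ket  (last char: 't')
  sorted[8] = ttleQ9$ke  (last char: 'e')
Last column: 9Qelk$tte
Original string S is at sorted index 5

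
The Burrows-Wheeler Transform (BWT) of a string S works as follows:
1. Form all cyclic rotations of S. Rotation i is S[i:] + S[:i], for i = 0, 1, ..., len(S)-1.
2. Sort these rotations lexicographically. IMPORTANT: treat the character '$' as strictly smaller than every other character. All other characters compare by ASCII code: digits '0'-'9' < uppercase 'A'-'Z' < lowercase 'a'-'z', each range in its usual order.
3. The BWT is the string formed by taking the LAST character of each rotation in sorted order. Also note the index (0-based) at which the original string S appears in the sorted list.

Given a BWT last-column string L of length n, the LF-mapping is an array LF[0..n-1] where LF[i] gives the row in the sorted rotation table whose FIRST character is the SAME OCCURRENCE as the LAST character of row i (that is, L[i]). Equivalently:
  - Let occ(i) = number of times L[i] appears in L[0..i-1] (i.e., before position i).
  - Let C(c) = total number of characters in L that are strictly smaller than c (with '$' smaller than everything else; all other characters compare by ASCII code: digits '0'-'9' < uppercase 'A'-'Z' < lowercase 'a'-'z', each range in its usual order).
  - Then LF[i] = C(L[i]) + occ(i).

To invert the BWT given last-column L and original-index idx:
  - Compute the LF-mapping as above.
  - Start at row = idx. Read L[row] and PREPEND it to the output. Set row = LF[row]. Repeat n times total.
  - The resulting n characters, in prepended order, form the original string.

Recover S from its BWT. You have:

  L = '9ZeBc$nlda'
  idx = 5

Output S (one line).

Answer: candleBZ9$

Derivation:
LF mapping: 1 3 7 2 5 0 9 8 6 4
Walk LF starting at row 5, prepending L[row]:
  step 1: row=5, L[5]='$', prepend. Next row=LF[5]=0
  step 2: row=0, L[0]='9', prepend. Next row=LF[0]=1
  step 3: row=1, L[1]='Z', prepend. Next row=LF[1]=3
  step 4: row=3, L[3]='B', prepend. Next row=LF[3]=2
  step 5: row=2, L[2]='e', prepend. Next row=LF[2]=7
  step 6: row=7, L[7]='l', prepend. Next row=LF[7]=8
  step 7: row=8, L[8]='d', prepend. Next row=LF[8]=6
  step 8: row=6, L[6]='n', prepend. Next row=LF[6]=9
  step 9: row=9, L[9]='a', prepend. Next row=LF[9]=4
  step 10: row=4, L[4]='c', prepend. Next row=LF[4]=5
Reversed output: candleBZ9$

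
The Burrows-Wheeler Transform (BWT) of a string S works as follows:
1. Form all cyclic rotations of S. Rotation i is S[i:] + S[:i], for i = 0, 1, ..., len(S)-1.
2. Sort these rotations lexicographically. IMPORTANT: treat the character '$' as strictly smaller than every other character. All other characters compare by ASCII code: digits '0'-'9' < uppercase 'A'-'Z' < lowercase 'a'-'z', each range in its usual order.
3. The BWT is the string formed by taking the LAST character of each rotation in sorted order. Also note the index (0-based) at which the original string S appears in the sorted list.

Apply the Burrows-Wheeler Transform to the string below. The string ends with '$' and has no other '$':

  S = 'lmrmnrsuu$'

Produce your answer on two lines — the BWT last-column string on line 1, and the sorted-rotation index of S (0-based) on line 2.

All 10 rotations (rotation i = S[i:]+S[:i]):
  rot[0] = lmrmnrsuu$
  rot[1] = mrmnrsuu$l
  rot[2] = rmnrsuu$lm
  rot[3] = mnrsuu$lmr
  rot[4] = nrsuu$lmrm
  rot[5] = rsuu$lmrmn
  rot[6] = suu$lmrmnr
  rot[7] = uu$lmrmnrs
  rot[8] = u$lmrmnrsu
  rot[9] = $lmrmnrsuu
Sorted (with $ < everything):
  sorted[0] = $lmrmnrsuu  (last char: 'u')
  sorted[1] = lmrmnrsuu$  (last char: '$')
  sorted[2] = mnrsuu$lmr  (last char: 'r')
  sorted[3] = mrmnrsuu$l  (last char: 'l')
  sorted[4] = nrsuu$lmrm  (last char: 'm')
  sorted[5] = rmnrsuu$lm  (last char: 'm')
  sorted[6] = rsuu$lmrmn  (last char: 'n')
  sorted[7] = suu$lmrmnr  (last char: 'r')
  sorted[8] = u$lmrmnrsu  (last char: 'u')
  sorted[9] = uu$lmrmnrs  (last char: 's')
Last column: u$rlmmnrus
Original string S is at sorted index 1

Answer: u$rlmmnrus
1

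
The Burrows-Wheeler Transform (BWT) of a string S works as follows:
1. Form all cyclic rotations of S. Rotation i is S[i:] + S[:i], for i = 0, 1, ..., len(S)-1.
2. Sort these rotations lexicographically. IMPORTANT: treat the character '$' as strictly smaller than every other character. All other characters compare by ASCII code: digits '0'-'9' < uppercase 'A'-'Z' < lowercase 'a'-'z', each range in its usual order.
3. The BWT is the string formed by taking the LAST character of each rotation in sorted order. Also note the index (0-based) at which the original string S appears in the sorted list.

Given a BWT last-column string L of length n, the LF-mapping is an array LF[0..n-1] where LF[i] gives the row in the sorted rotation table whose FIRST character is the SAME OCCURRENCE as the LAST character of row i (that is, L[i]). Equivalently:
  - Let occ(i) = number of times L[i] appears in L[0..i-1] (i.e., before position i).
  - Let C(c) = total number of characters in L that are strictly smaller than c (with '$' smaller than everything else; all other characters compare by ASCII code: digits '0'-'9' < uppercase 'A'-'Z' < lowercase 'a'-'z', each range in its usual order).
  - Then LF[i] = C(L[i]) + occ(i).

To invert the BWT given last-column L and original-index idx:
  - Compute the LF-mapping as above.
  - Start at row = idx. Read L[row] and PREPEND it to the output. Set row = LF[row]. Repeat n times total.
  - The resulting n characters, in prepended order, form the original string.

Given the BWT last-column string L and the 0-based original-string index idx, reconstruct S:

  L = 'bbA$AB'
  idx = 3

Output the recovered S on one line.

Answer: BbAAb$

Derivation:
LF mapping: 4 5 1 0 2 3
Walk LF starting at row 3, prepending L[row]:
  step 1: row=3, L[3]='$', prepend. Next row=LF[3]=0
  step 2: row=0, L[0]='b', prepend. Next row=LF[0]=4
  step 3: row=4, L[4]='A', prepend. Next row=LF[4]=2
  step 4: row=2, L[2]='A', prepend. Next row=LF[2]=1
  step 5: row=1, L[1]='b', prepend. Next row=LF[1]=5
  step 6: row=5, L[5]='B', prepend. Next row=LF[5]=3
Reversed output: BbAAb$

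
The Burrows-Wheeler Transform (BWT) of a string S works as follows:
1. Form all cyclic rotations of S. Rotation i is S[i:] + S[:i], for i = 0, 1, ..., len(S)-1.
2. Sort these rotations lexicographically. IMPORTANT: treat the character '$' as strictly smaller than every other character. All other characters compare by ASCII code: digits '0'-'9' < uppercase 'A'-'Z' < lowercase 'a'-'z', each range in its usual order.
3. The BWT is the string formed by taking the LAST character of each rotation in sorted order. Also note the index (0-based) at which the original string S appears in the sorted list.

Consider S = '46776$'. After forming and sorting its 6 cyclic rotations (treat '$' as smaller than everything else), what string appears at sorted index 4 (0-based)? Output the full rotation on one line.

Answer: 76$467

Derivation:
All 6 rotations (rotation i = S[i:]+S[:i]):
  rot[0] = 46776$
  rot[1] = 6776$4
  rot[2] = 776$46
  rot[3] = 76$467
  rot[4] = 6$4677
  rot[5] = $46776
Sorted (with $ < everything):
  sorted[0] = $46776
  sorted[1] = 46776$
  sorted[2] = 6$4677
  sorted[3] = 6776$4
  sorted[4] = 76$467
  sorted[5] = 776$46
sorted[4] = 76$467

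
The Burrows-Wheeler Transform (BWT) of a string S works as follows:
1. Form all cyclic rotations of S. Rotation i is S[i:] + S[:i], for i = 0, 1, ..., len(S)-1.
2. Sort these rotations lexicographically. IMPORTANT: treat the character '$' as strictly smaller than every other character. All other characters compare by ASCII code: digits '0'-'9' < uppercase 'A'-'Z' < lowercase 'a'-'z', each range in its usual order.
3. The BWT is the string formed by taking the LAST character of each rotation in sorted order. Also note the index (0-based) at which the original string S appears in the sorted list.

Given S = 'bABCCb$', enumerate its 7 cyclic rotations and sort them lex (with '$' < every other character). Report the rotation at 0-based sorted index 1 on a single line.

Answer: ABCCb$b

Derivation:
All 7 rotations (rotation i = S[i:]+S[:i]):
  rot[0] = bABCCb$
  rot[1] = ABCCb$b
  rot[2] = BCCb$bA
  rot[3] = CCb$bAB
  rot[4] = Cb$bABC
  rot[5] = b$bABCC
  rot[6] = $bABCCb
Sorted (with $ < everything):
  sorted[0] = $bABCCb
  sorted[1] = ABCCb$b
  sorted[2] = BCCb$bA
  sorted[3] = CCb$bAB
  sorted[4] = Cb$bABC
  sorted[5] = b$bABCC
  sorted[6] = bABCCb$
sorted[1] = ABCCb$b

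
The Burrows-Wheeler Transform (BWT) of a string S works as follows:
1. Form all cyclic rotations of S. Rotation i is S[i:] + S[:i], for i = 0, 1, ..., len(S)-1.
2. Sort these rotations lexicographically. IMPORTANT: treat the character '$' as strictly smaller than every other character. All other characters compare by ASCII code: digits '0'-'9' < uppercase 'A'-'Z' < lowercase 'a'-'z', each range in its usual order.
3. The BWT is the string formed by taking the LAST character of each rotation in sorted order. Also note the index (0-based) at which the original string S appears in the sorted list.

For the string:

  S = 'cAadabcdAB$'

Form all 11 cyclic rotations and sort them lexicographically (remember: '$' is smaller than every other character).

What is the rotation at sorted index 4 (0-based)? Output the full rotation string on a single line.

Answer: abcdAB$cAad

Derivation:
All 11 rotations (rotation i = S[i:]+S[:i]):
  rot[0] = cAadabcdAB$
  rot[1] = AadabcdAB$c
  rot[2] = adabcdAB$cA
  rot[3] = dabcdAB$cAa
  rot[4] = abcdAB$cAad
  rot[5] = bcdAB$cAada
  rot[6] = cdAB$cAadab
  rot[7] = dAB$cAadabc
  rot[8] = AB$cAadabcd
  rot[9] = B$cAadabcdA
  rot[10] = $cAadabcdAB
Sorted (with $ < everything):
  sorted[0] = $cAadabcdAB
  sorted[1] = AB$cAadabcd
  sorted[2] = AadabcdAB$c
  sorted[3] = B$cAadabcdA
  sorted[4] = abcdAB$cAad
  sorted[5] = adabcdAB$cA
  sorted[6] = bcdAB$cAada
  sorted[7] = cAadabcdAB$
  sorted[8] = cdAB$cAadab
  sorted[9] = dAB$cAadabc
  sorted[10] = dabcdAB$cAa
sorted[4] = abcdAB$cAad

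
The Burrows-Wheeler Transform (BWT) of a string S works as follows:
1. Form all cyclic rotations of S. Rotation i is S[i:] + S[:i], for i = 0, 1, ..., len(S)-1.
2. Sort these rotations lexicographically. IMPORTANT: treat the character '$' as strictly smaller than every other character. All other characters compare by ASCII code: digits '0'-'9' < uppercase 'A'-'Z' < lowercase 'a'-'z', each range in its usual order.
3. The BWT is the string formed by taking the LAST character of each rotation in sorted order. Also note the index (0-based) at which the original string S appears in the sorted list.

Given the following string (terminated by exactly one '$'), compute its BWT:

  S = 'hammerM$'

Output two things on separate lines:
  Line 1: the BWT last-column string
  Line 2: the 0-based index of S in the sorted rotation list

All 8 rotations (rotation i = S[i:]+S[:i]):
  rot[0] = hammerM$
  rot[1] = ammerM$h
  rot[2] = mmerM$ha
  rot[3] = merM$ham
  rot[4] = erM$hamm
  rot[5] = rM$hamme
  rot[6] = M$hammer
  rot[7] = $hammerM
Sorted (with $ < everything):
  sorted[0] = $hammerM  (last char: 'M')
  sorted[1] = M$hammer  (last char: 'r')
  sorted[2] = ammerM$h  (last char: 'h')
  sorted[3] = erM$hamm  (last char: 'm')
  sorted[4] = hammerM$  (last char: '$')
  sorted[5] = merM$ham  (last char: 'm')
  sorted[6] = mmerM$ha  (last char: 'a')
  sorted[7] = rM$hamme  (last char: 'e')
Last column: Mrhm$mae
Original string S is at sorted index 4

Answer: Mrhm$mae
4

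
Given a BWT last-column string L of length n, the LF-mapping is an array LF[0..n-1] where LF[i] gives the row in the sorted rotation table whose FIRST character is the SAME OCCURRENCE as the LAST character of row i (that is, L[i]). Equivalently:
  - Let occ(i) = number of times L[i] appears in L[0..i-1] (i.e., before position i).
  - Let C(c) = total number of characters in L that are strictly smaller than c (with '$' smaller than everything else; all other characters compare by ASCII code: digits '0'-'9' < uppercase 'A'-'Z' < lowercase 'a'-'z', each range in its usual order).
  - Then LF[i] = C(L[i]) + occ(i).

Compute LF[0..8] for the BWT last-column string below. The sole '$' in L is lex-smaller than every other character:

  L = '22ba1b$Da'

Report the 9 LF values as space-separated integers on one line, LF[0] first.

Answer: 2 3 7 5 1 8 0 4 6

Derivation:
Char counts: '$':1, '1':1, '2':2, 'D':1, 'a':2, 'b':2
C (first-col start): C('$')=0, C('1')=1, C('2')=2, C('D')=4, C('a')=5, C('b')=7
L[0]='2': occ=0, LF[0]=C('2')+0=2+0=2
L[1]='2': occ=1, LF[1]=C('2')+1=2+1=3
L[2]='b': occ=0, LF[2]=C('b')+0=7+0=7
L[3]='a': occ=0, LF[3]=C('a')+0=5+0=5
L[4]='1': occ=0, LF[4]=C('1')+0=1+0=1
L[5]='b': occ=1, LF[5]=C('b')+1=7+1=8
L[6]='$': occ=0, LF[6]=C('$')+0=0+0=0
L[7]='D': occ=0, LF[7]=C('D')+0=4+0=4
L[8]='a': occ=1, LF[8]=C('a')+1=5+1=6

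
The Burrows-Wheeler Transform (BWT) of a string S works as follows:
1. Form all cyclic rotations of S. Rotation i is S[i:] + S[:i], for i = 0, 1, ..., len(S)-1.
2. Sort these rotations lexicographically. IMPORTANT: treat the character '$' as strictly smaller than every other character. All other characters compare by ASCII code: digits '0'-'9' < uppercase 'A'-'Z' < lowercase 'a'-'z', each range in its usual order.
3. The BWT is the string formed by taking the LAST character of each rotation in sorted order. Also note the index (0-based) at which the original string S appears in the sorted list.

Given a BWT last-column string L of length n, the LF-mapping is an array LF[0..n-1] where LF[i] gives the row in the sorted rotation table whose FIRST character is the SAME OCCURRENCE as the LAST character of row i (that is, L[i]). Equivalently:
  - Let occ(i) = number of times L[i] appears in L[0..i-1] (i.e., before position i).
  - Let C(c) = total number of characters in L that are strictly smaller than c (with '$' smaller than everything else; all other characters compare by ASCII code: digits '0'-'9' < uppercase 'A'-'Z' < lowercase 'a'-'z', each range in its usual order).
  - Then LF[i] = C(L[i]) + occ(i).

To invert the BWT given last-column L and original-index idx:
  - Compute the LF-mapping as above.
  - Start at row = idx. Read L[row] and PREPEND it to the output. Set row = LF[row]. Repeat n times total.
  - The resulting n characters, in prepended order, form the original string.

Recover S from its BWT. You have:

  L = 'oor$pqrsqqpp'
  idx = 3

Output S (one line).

LF mapping: 1 2 9 0 3 6 10 11 7 8 4 5
Walk LF starting at row 3, prepending L[row]:
  step 1: row=3, L[3]='$', prepend. Next row=LF[3]=0
  step 2: row=0, L[0]='o', prepend. Next row=LF[0]=1
  step 3: row=1, L[1]='o', prepend. Next row=LF[1]=2
  step 4: row=2, L[2]='r', prepend. Next row=LF[2]=9
  step 5: row=9, L[9]='q', prepend. Next row=LF[9]=8
  step 6: row=8, L[8]='q', prepend. Next row=LF[8]=7
  step 7: row=7, L[7]='s', prepend. Next row=LF[7]=11
  step 8: row=11, L[11]='p', prepend. Next row=LF[11]=5
  step 9: row=5, L[5]='q', prepend. Next row=LF[5]=6
  step 10: row=6, L[6]='r', prepend. Next row=LF[6]=10
  step 11: row=10, L[10]='p', prepend. Next row=LF[10]=4
  step 12: row=4, L[4]='p', prepend. Next row=LF[4]=3
Reversed output: pprqpsqqroo$

Answer: pprqpsqqroo$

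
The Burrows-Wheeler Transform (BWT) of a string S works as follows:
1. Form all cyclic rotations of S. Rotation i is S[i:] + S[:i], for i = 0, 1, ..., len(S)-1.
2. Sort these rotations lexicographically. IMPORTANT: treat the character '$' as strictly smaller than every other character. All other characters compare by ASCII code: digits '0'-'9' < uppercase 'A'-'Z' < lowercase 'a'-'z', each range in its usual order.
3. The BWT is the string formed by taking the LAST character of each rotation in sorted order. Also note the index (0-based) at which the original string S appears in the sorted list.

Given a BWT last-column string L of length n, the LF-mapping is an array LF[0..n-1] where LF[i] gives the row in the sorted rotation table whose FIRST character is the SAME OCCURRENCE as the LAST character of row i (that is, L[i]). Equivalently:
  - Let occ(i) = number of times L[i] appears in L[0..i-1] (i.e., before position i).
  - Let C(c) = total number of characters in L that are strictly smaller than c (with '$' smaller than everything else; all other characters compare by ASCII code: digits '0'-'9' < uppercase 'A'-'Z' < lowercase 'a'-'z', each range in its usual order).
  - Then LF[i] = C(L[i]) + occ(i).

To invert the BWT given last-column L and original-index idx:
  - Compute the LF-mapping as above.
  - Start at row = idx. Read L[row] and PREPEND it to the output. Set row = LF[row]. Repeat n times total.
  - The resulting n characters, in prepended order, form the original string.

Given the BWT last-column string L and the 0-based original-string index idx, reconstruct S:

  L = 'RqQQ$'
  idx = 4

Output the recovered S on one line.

LF mapping: 3 4 1 2 0
Walk LF starting at row 4, prepending L[row]:
  step 1: row=4, L[4]='$', prepend. Next row=LF[4]=0
  step 2: row=0, L[0]='R', prepend. Next row=LF[0]=3
  step 3: row=3, L[3]='Q', prepend. Next row=LF[3]=2
  step 4: row=2, L[2]='Q', prepend. Next row=LF[2]=1
  step 5: row=1, L[1]='q', prepend. Next row=LF[1]=4
Reversed output: qQQR$

Answer: qQQR$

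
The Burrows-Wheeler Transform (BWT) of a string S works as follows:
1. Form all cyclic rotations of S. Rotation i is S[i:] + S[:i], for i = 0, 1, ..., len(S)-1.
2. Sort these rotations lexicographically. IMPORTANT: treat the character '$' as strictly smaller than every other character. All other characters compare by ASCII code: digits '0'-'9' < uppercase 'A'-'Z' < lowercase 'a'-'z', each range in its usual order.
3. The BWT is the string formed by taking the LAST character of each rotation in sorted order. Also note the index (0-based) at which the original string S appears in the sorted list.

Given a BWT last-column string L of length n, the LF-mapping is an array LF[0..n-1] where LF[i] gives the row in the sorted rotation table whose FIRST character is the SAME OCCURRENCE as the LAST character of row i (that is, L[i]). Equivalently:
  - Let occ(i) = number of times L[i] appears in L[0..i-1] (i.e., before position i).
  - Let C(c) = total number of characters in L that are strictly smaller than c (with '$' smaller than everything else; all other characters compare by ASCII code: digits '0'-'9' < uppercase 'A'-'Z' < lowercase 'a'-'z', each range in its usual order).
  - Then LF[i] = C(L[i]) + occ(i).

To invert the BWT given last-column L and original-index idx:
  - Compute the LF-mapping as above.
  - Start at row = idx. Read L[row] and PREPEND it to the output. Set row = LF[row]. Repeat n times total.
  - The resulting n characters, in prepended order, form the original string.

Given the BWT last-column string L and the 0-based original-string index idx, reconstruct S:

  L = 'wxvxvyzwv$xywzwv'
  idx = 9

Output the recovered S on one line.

LF mapping: 5 9 1 10 2 12 14 6 3 0 11 13 7 15 8 4
Walk LF starting at row 9, prepending L[row]:
  step 1: row=9, L[9]='$', prepend. Next row=LF[9]=0
  step 2: row=0, L[0]='w', prepend. Next row=LF[0]=5
  step 3: row=5, L[5]='y', prepend. Next row=LF[5]=12
  step 4: row=12, L[12]='w', prepend. Next row=LF[12]=7
  step 5: row=7, L[7]='w', prepend. Next row=LF[7]=6
  step 6: row=6, L[6]='z', prepend. Next row=LF[6]=14
  step 7: row=14, L[14]='w', prepend. Next row=LF[14]=8
  step 8: row=8, L[8]='v', prepend. Next row=LF[8]=3
  step 9: row=3, L[3]='x', prepend. Next row=LF[3]=10
  step 10: row=10, L[10]='x', prepend. Next row=LF[10]=11
  step 11: row=11, L[11]='y', prepend. Next row=LF[11]=13
  step 12: row=13, L[13]='z', prepend. Next row=LF[13]=15
  step 13: row=15, L[15]='v', prepend. Next row=LF[15]=4
  step 14: row=4, L[4]='v', prepend. Next row=LF[4]=2
  step 15: row=2, L[2]='v', prepend. Next row=LF[2]=1
  step 16: row=1, L[1]='x', prepend. Next row=LF[1]=9
Reversed output: xvvvzyxxvwzwwyw$

Answer: xvvvzyxxvwzwwyw$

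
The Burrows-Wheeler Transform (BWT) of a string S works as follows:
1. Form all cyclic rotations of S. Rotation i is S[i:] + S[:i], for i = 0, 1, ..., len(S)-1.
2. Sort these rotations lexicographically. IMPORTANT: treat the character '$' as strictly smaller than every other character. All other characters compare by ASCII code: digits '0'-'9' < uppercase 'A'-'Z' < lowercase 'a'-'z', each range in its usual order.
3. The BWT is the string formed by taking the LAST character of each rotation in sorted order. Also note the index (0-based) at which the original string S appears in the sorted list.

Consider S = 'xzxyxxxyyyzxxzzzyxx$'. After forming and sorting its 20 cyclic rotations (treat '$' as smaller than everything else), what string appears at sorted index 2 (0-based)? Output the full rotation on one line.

Answer: xx$xzxyxxxyyyzxxzzzy

Derivation:
All 20 rotations (rotation i = S[i:]+S[:i]):
  rot[0] = xzxyxxxyyyzxxzzzyxx$
  rot[1] = zxyxxxyyyzxxzzzyxx$x
  rot[2] = xyxxxyyyzxxzzzyxx$xz
  rot[3] = yxxxyyyzxxzzzyxx$xzx
  rot[4] = xxxyyyzxxzzzyxx$xzxy
  rot[5] = xxyyyzxxzzzyxx$xzxyx
  rot[6] = xyyyzxxzzzyxx$xzxyxx
  rot[7] = yyyzxxzzzyxx$xzxyxxx
  rot[8] = yyzxxzzzyxx$xzxyxxxy
  rot[9] = yzxxzzzyxx$xzxyxxxyy
  rot[10] = zxxzzzyxx$xzxyxxxyyy
  rot[11] = xxzzzyxx$xzxyxxxyyyz
  rot[12] = xzzzyxx$xzxyxxxyyyzx
  rot[13] = zzzyxx$xzxyxxxyyyzxx
  rot[14] = zzyxx$xzxyxxxyyyzxxz
  rot[15] = zyxx$xzxyxxxyyyzxxzz
  rot[16] = yxx$xzxyxxxyyyzxxzzz
  rot[17] = xx$xzxyxxxyyyzxxzzzy
  rot[18] = x$xzxyxxxyyyzxxzzzyx
  rot[19] = $xzxyxxxyyyzxxzzzyxx
Sorted (with $ < everything):
  sorted[0] = $xzxyxxxyyyzxxzzzyxx
  sorted[1] = x$xzxyxxxyyyzxxzzzyx
  sorted[2] = xx$xzxyxxxyyyzxxzzzy
  sorted[3] = xxxyyyzxxzzzyxx$xzxy
  sorted[4] = xxyyyzxxzzzyxx$xzxyx
  sorted[5] = xxzzzyxx$xzxyxxxyyyz
  sorted[6] = xyxxxyyyzxxzzzyxx$xz
  sorted[7] = xyyyzxxzzzyxx$xzxyxx
  sorted[8] = xzxyxxxyyyzxxzzzyxx$
  sorted[9] = xzzzyxx$xzxyxxxyyyzx
  sorted[10] = yxx$xzxyxxxyyyzxxzzz
  sorted[11] = yxxxyyyzxxzzzyxx$xzx
  sorted[12] = yyyzxxzzzyxx$xzxyxxx
  sorted[13] = yyzxxzzzyxx$xzxyxxxy
  sorted[14] = yzxxzzzyxx$xzxyxxxyy
  sorted[15] = zxxzzzyxx$xzxyxxxyyy
  sorted[16] = zxyxxxyyyzxxzzzyxx$x
  sorted[17] = zyxx$xzxyxxxyyyzxxzz
  sorted[18] = zzyxx$xzxyxxxyyyzxxz
  sorted[19] = zzzyxx$xzxyxxxyyyzxx
sorted[2] = xx$xzxyxxxyyyzxxzzzy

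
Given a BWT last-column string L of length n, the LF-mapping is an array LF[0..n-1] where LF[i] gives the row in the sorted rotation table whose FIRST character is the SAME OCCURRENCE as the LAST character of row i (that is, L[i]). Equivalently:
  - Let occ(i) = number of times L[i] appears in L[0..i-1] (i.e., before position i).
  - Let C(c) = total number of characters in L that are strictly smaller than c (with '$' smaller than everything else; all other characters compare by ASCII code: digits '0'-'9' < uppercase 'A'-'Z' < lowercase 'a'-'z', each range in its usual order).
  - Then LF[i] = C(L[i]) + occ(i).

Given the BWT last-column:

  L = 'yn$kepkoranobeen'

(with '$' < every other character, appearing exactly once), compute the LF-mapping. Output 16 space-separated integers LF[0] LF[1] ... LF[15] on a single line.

Char counts: '$':1, 'a':1, 'b':1, 'e':3, 'k':2, 'n':3, 'o':2, 'p':1, 'r':1, 'y':1
C (first-col start): C('$')=0, C('a')=1, C('b')=2, C('e')=3, C('k')=6, C('n')=8, C('o')=11, C('p')=13, C('r')=14, C('y')=15
L[0]='y': occ=0, LF[0]=C('y')+0=15+0=15
L[1]='n': occ=0, LF[1]=C('n')+0=8+0=8
L[2]='$': occ=0, LF[2]=C('$')+0=0+0=0
L[3]='k': occ=0, LF[3]=C('k')+0=6+0=6
L[4]='e': occ=0, LF[4]=C('e')+0=3+0=3
L[5]='p': occ=0, LF[5]=C('p')+0=13+0=13
L[6]='k': occ=1, LF[6]=C('k')+1=6+1=7
L[7]='o': occ=0, LF[7]=C('o')+0=11+0=11
L[8]='r': occ=0, LF[8]=C('r')+0=14+0=14
L[9]='a': occ=0, LF[9]=C('a')+0=1+0=1
L[10]='n': occ=1, LF[10]=C('n')+1=8+1=9
L[11]='o': occ=1, LF[11]=C('o')+1=11+1=12
L[12]='b': occ=0, LF[12]=C('b')+0=2+0=2
L[13]='e': occ=1, LF[13]=C('e')+1=3+1=4
L[14]='e': occ=2, LF[14]=C('e')+2=3+2=5
L[15]='n': occ=2, LF[15]=C('n')+2=8+2=10

Answer: 15 8 0 6 3 13 7 11 14 1 9 12 2 4 5 10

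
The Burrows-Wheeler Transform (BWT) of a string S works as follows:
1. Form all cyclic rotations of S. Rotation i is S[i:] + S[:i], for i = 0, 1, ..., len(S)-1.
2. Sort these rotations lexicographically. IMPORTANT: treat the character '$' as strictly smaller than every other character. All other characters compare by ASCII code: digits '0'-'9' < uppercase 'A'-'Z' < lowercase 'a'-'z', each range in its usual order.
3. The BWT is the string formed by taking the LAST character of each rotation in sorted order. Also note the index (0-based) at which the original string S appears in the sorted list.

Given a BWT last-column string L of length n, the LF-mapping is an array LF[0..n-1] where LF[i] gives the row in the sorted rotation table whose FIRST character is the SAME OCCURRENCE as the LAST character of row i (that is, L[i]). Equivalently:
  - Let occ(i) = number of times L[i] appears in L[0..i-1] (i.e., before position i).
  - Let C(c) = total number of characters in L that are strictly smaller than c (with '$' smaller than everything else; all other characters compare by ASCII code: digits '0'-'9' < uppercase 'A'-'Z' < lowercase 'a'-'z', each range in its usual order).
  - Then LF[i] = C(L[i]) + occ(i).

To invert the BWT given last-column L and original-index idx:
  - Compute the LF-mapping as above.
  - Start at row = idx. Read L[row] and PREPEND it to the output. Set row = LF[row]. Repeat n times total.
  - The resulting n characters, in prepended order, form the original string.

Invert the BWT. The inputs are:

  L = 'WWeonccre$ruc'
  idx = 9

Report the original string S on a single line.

Answer: occurrenceWW$

Derivation:
LF mapping: 1 2 6 9 8 3 4 10 7 0 11 12 5
Walk LF starting at row 9, prepending L[row]:
  step 1: row=9, L[9]='$', prepend. Next row=LF[9]=0
  step 2: row=0, L[0]='W', prepend. Next row=LF[0]=1
  step 3: row=1, L[1]='W', prepend. Next row=LF[1]=2
  step 4: row=2, L[2]='e', prepend. Next row=LF[2]=6
  step 5: row=6, L[6]='c', prepend. Next row=LF[6]=4
  step 6: row=4, L[4]='n', prepend. Next row=LF[4]=8
  step 7: row=8, L[8]='e', prepend. Next row=LF[8]=7
  step 8: row=7, L[7]='r', prepend. Next row=LF[7]=10
  step 9: row=10, L[10]='r', prepend. Next row=LF[10]=11
  step 10: row=11, L[11]='u', prepend. Next row=LF[11]=12
  step 11: row=12, L[12]='c', prepend. Next row=LF[12]=5
  step 12: row=5, L[5]='c', prepend. Next row=LF[5]=3
  step 13: row=3, L[3]='o', prepend. Next row=LF[3]=9
Reversed output: occurrenceWW$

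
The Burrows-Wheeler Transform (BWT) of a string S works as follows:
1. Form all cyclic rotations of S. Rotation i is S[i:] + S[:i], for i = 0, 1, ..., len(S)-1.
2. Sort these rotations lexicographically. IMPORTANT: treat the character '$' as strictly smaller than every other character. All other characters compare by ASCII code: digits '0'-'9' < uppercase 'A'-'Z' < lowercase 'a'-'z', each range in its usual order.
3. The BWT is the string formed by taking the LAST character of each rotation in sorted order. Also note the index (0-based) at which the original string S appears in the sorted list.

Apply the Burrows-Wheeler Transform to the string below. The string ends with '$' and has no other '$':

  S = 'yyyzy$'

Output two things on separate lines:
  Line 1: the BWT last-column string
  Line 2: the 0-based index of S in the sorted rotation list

All 6 rotations (rotation i = S[i:]+S[:i]):
  rot[0] = yyyzy$
  rot[1] = yyzy$y
  rot[2] = yzy$yy
  rot[3] = zy$yyy
  rot[4] = y$yyyz
  rot[5] = $yyyzy
Sorted (with $ < everything):
  sorted[0] = $yyyzy  (last char: 'y')
  sorted[1] = y$yyyz  (last char: 'z')
  sorted[2] = yyyzy$  (last char: '$')
  sorted[3] = yyzy$y  (last char: 'y')
  sorted[4] = yzy$yy  (last char: 'y')
  sorted[5] = zy$yyy  (last char: 'y')
Last column: yz$yyy
Original string S is at sorted index 2

Answer: yz$yyy
2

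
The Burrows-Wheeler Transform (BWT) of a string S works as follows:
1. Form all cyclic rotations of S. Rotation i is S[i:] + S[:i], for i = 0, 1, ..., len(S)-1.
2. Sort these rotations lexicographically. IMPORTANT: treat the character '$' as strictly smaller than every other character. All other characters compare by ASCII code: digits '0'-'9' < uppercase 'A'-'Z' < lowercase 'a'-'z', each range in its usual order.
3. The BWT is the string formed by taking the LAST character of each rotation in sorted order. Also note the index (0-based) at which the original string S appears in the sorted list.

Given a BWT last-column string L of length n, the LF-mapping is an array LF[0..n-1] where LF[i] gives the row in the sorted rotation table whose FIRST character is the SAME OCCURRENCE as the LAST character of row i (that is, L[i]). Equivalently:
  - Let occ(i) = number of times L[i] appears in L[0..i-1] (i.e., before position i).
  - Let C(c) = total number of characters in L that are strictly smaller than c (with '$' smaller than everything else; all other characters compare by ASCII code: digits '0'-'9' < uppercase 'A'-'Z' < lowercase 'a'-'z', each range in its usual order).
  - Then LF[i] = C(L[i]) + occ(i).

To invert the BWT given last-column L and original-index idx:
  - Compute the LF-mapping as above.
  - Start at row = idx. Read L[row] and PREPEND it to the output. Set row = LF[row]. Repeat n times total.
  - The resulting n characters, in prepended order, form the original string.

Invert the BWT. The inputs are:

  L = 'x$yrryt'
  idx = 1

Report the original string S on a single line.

Answer: rtyyrx$

Derivation:
LF mapping: 4 0 5 1 2 6 3
Walk LF starting at row 1, prepending L[row]:
  step 1: row=1, L[1]='$', prepend. Next row=LF[1]=0
  step 2: row=0, L[0]='x', prepend. Next row=LF[0]=4
  step 3: row=4, L[4]='r', prepend. Next row=LF[4]=2
  step 4: row=2, L[2]='y', prepend. Next row=LF[2]=5
  step 5: row=5, L[5]='y', prepend. Next row=LF[5]=6
  step 6: row=6, L[6]='t', prepend. Next row=LF[6]=3
  step 7: row=3, L[3]='r', prepend. Next row=LF[3]=1
Reversed output: rtyyrx$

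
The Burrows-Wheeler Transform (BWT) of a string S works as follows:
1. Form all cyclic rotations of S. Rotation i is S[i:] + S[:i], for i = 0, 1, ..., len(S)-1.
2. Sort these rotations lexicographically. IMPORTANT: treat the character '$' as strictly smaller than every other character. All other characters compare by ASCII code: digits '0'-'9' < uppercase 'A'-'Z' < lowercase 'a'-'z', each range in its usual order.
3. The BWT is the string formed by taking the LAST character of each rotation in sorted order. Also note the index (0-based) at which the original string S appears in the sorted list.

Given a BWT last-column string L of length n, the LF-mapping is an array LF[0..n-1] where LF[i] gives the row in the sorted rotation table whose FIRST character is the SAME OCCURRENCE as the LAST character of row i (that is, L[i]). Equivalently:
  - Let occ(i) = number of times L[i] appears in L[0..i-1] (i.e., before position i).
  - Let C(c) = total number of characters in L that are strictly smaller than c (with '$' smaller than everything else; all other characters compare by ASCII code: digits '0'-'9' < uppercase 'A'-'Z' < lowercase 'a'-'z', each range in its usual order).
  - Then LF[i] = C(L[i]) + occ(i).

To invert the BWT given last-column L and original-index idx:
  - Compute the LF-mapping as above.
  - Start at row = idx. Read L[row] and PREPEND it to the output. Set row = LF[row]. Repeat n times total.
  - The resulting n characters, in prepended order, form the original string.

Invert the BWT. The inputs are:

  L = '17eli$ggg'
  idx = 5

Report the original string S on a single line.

LF mapping: 1 2 3 8 7 0 4 5 6
Walk LF starting at row 5, prepending L[row]:
  step 1: row=5, L[5]='$', prepend. Next row=LF[5]=0
  step 2: row=0, L[0]='1', prepend. Next row=LF[0]=1
  step 3: row=1, L[1]='7', prepend. Next row=LF[1]=2
  step 4: row=2, L[2]='e', prepend. Next row=LF[2]=3
  step 5: row=3, L[3]='l', prepend. Next row=LF[3]=8
  step 6: row=8, L[8]='g', prepend. Next row=LF[8]=6
  step 7: row=6, L[6]='g', prepend. Next row=LF[6]=4
  step 8: row=4, L[4]='i', prepend. Next row=LF[4]=7
  step 9: row=7, L[7]='g', prepend. Next row=LF[7]=5
Reversed output: giggle71$

Answer: giggle71$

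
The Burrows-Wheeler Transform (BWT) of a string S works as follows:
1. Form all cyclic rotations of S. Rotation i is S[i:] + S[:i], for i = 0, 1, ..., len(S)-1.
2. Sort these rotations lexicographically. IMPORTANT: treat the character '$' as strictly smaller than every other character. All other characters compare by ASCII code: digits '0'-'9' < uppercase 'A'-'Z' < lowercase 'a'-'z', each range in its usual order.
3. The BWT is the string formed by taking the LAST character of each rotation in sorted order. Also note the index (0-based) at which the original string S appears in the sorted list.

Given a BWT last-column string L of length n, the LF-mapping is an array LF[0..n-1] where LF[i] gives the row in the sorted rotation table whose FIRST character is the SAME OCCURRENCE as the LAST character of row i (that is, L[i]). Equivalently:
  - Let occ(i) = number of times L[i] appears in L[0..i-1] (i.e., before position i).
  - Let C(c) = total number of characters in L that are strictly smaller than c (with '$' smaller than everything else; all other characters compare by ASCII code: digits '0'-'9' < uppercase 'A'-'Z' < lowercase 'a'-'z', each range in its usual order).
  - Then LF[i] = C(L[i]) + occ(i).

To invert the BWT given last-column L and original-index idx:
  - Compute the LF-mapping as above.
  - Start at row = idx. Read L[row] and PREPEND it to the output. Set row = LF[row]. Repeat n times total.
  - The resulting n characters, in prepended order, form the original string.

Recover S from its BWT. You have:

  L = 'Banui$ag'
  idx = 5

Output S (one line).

Answer: iguanaB$

Derivation:
LF mapping: 1 2 6 7 5 0 3 4
Walk LF starting at row 5, prepending L[row]:
  step 1: row=5, L[5]='$', prepend. Next row=LF[5]=0
  step 2: row=0, L[0]='B', prepend. Next row=LF[0]=1
  step 3: row=1, L[1]='a', prepend. Next row=LF[1]=2
  step 4: row=2, L[2]='n', prepend. Next row=LF[2]=6
  step 5: row=6, L[6]='a', prepend. Next row=LF[6]=3
  step 6: row=3, L[3]='u', prepend. Next row=LF[3]=7
  step 7: row=7, L[7]='g', prepend. Next row=LF[7]=4
  step 8: row=4, L[4]='i', prepend. Next row=LF[4]=5
Reversed output: iguanaB$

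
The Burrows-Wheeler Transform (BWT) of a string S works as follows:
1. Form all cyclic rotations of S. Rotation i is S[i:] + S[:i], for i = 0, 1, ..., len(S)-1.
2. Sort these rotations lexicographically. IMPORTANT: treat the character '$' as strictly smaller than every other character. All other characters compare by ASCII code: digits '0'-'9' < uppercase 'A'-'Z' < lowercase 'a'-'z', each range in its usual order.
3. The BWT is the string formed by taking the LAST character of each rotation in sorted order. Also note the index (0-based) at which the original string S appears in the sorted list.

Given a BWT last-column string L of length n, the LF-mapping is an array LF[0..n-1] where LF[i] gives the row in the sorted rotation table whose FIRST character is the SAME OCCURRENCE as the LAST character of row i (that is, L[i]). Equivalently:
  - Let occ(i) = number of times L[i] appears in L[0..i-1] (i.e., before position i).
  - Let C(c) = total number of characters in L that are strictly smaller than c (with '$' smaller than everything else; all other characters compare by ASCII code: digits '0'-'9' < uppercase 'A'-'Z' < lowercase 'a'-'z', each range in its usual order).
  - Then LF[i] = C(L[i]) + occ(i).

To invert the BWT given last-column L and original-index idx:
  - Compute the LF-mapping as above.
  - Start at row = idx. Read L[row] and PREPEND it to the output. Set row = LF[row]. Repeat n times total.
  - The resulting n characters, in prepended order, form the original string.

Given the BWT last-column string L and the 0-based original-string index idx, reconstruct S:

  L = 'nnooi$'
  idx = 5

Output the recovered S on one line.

LF mapping: 2 3 4 5 1 0
Walk LF starting at row 5, prepending L[row]:
  step 1: row=5, L[5]='$', prepend. Next row=LF[5]=0
  step 2: row=0, L[0]='n', prepend. Next row=LF[0]=2
  step 3: row=2, L[2]='o', prepend. Next row=LF[2]=4
  step 4: row=4, L[4]='i', prepend. Next row=LF[4]=1
  step 5: row=1, L[1]='n', prepend. Next row=LF[1]=3
  step 6: row=3, L[3]='o', prepend. Next row=LF[3]=5
Reversed output: onion$

Answer: onion$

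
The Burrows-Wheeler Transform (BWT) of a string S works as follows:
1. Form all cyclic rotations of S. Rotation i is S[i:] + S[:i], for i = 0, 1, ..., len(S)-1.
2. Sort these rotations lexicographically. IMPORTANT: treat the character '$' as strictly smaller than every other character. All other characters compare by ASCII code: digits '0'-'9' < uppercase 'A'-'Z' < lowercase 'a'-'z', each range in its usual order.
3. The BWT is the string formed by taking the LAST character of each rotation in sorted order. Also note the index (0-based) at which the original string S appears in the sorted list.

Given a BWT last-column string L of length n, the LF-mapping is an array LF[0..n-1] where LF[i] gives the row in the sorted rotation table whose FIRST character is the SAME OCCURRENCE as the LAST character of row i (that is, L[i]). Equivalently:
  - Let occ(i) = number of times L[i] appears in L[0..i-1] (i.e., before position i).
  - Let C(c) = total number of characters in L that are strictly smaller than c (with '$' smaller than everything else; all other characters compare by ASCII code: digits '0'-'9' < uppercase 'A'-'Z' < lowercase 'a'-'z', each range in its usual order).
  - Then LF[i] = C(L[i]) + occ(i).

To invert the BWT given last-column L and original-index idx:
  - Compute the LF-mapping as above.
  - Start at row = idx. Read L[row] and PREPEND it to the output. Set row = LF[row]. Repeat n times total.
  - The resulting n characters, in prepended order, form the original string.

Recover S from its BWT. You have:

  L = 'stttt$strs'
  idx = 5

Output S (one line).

Answer: trtsttsts$

Derivation:
LF mapping: 2 5 6 7 8 0 3 9 1 4
Walk LF starting at row 5, prepending L[row]:
  step 1: row=5, L[5]='$', prepend. Next row=LF[5]=0
  step 2: row=0, L[0]='s', prepend. Next row=LF[0]=2
  step 3: row=2, L[2]='t', prepend. Next row=LF[2]=6
  step 4: row=6, L[6]='s', prepend. Next row=LF[6]=3
  step 5: row=3, L[3]='t', prepend. Next row=LF[3]=7
  step 6: row=7, L[7]='t', prepend. Next row=LF[7]=9
  step 7: row=9, L[9]='s', prepend. Next row=LF[9]=4
  step 8: row=4, L[4]='t', prepend. Next row=LF[4]=8
  step 9: row=8, L[8]='r', prepend. Next row=LF[8]=1
  step 10: row=1, L[1]='t', prepend. Next row=LF[1]=5
Reversed output: trtsttsts$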